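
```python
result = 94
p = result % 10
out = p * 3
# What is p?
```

Trace:
`result = 94` → result = 94
`p = result % 10` → p = 4
`out = p * 3` → out = 12
So p = 4

Answer: 4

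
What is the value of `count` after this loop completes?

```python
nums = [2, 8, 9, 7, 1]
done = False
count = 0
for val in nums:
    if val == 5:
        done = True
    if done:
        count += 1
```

Count elements after first 5 in [2, 8, 9, 7, 1]
`count` takes the values: 0

Answer: 0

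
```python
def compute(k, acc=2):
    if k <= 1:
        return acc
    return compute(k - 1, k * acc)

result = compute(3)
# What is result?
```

Accumulator trace (n, acc): (3, 2) -> (2, 6) -> (1, 12) -> return 12

Answer: 12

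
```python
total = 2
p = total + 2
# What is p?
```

Trace:
`total = 2` → total = 2
`p = total + 2` → p = 4
So p = 4

Answer: 4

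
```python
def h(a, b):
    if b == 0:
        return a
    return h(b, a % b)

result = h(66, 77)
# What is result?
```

h(66, 77) -> h(77, 66) -> h(66, 11) -> h(11, 0) -> 11

Answer: 11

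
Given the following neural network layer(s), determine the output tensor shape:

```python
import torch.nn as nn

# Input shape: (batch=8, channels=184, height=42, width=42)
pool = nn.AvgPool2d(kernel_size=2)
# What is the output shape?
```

Input: (8, 184, 42, 42) -> Output: (8, 184, 21, 21)

Answer: (8, 184, 21, 21)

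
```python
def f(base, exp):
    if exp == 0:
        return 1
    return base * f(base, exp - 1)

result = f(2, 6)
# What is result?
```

f(2, 6) = 2 * 2 * 2 * 2 * 2 * 2 = 64

Answer: 64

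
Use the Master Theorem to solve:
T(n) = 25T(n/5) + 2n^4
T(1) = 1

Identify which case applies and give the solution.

a=25, b=5, f(n)=2n^4. log_5(25) = 2. Since c=4 > 2 and the regularity condition holds (25(n/5)^4 = (25/5^4)n^4 with 25/5^4 < 1), Case 3 applies: T(n) = Θ(f(n)) = O(n^4).

Answer: O(n^4) - Case 3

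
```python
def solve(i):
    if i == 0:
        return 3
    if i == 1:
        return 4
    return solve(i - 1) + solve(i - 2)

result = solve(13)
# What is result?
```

Build up from base cases: solve(0)=3, solve(1)=4, solve(2)=7, solve(3)=11, solve(4)=18, solve(5)=29, solve(6)=47, ..., solve(13)=1364

Answer: 1364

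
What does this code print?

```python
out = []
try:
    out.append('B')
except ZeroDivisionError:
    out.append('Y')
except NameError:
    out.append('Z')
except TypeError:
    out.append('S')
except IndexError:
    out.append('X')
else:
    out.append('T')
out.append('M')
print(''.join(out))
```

Execution trace: 'B' (try body, no exception) → 'T' (else) → 'M' (after the try/except). Output: BTM

Answer: BTM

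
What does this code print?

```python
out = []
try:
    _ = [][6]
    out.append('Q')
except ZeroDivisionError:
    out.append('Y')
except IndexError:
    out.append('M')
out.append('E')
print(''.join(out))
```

Execution trace: 'M' (except IndexError) → 'E' (after the try/except). Output: ME

Answer: ME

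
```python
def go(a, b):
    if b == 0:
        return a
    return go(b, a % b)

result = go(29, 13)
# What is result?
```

go(29, 13) -> go(13, 3) -> go(3, 1) -> go(1, 0) -> 1

Answer: 1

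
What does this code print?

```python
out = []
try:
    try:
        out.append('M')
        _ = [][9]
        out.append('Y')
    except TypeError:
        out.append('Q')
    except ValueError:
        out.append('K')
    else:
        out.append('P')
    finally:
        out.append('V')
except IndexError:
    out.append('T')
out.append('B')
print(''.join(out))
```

Execution trace: 'M' (inner try body) → 'V' (inner finally) → 'T' (outer except IndexError) → 'B' (after the try/except). Output: MVTB

Answer: MVTB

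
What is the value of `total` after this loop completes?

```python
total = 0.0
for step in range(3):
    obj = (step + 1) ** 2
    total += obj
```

Sum of squared losses 1² + 2² + ... + 3²
`total` takes the values: 0.0 → 1.0 → 5.0 → 14.0

Answer: 14.0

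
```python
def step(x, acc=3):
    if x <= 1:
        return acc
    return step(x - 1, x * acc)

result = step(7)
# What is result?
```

Accumulator trace (n, acc): (7, 3) -> (6, 21) -> (5, 126) -> (4, 630) -> (3, 2520) -> (2, 7560) -> (1, 15120) -> return 15120

Answer: 15120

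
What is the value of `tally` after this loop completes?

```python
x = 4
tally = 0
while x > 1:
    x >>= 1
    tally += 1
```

Count right shifts until 1
`tally` takes the values: 0 → 1 → 2

Answer: 2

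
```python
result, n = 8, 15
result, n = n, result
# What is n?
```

Trace:
`result, n = 8, 15` → result = 8; n = 15
`result, n = n, result` → result = 15; n = 8
So n = 8

Answer: 8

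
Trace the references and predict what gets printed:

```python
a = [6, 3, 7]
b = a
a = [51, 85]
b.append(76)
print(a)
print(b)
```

Key concept: rebinding vs mutation: a is rebound to a new list, b still points at the original.
Step by step:
`a = [6, 3, 7]` → a = [6, 3, 7]
`b = a` → b = [6, 3, 7] (same object as a)
`a = [51, 85]` → a = [51, 85]
`b.append(76)` → b = [6, 3, 7, 76]
`print(a)` → prints [51, 85]
`print(b)` → prints [6, 3, 7, 76]

Answer:
[51, 85]
[6, 3, 7, 76]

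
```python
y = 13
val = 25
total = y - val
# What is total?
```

Trace:
`y = 13` → y = 13
`val = 25` → val = 25
`total = y - val` → total = -12
So total = -12

Answer: -12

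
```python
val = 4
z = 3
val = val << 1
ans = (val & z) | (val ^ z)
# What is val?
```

Trace:
`val = 4` → val = 4
`z = 3` → z = 3
`val = val << 1` → val = 8
`ans = (val & z) | (val ^ z)` → ans = 11
So val = 8

Answer: 8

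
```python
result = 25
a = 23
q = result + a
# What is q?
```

Trace:
`result = 25` → result = 25
`a = 23` → a = 23
`q = result + a` → q = 48
So q = 48

Answer: 48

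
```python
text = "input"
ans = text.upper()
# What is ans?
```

Trace:
`text = "input"` → text = 'input'
`ans = text.upper()` → ans = 'INPUT'
So ans = 'INPUT'

Answer: 'INPUT'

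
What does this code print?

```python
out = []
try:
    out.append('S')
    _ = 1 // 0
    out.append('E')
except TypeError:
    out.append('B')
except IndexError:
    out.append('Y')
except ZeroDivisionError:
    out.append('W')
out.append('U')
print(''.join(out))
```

Execution trace: 'S' (try body) → 'W' (except ZeroDivisionError) → 'U' (after the try/except). Output: SWU

Answer: SWU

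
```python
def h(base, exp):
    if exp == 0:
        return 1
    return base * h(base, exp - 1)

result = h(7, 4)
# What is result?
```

h(7, 4) = 7 * 7 * 7 * 7 = 2401

Answer: 2401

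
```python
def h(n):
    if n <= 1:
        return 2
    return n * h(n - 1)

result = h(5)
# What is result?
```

h(5) = 5 * 4 * 3 * 2 * 2 = 240

Answer: 240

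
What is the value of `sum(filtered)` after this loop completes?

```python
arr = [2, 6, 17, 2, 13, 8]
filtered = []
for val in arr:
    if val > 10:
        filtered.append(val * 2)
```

Sum of doubled values > 10
`filtered` takes the values: [] → [34] → [34, 26]
So `sum(filtered)` = 60

Answer: 60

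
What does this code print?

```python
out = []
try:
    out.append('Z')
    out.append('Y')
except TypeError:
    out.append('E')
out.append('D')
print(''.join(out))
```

Execution trace: 'Z' (try body) → 'Y' (try body, no exception) → 'D' (after the try/except). Output: ZYD

Answer: ZYD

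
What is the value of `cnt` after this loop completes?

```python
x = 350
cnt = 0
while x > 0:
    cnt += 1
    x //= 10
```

Count digits by repeated division by 10
`cnt` takes the values: 0 → 1 → 2 → 3

Answer: 3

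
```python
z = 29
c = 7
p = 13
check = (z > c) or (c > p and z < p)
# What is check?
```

Trace:
`z = 29` → z = 29
`c = 7` → c = 7
`p = 13` → p = 13
`check = (z > c) or (c > p and z < p)` → check = True
So check = True

Answer: True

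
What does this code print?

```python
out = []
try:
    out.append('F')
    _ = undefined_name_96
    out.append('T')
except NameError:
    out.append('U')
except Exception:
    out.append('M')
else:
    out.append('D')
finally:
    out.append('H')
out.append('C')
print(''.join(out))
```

Execution trace: 'F' (try body) → 'U' (except NameError) → 'H' (finally) → 'C' (after the try/except). Output: FUHC

Answer: FUHC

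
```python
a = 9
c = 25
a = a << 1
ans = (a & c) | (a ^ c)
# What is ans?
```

Trace:
`a = 9` → a = 9
`c = 25` → c = 25
`a = a << 1` → a = 18
`ans = (a & c) | (a ^ c)` → ans = 27
So ans = 27

Answer: 27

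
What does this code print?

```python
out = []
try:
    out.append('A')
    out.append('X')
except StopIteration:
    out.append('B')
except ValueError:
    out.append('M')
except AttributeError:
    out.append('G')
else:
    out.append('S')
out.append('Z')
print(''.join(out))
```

Execution trace: 'A' (try body) → 'X' (try body, no exception) → 'S' (else) → 'Z' (after the try/except). Output: AXSZ

Answer: AXSZ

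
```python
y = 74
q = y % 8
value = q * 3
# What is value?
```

Trace:
`y = 74` → y = 74
`q = y % 8` → q = 2
`value = q * 3` → value = 6
So value = 6

Answer: 6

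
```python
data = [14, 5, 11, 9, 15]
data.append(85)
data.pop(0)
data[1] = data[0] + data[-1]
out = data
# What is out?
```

Trace:
`data = [14, 5, 11, 9, 15]` → data = [14, 5, 11, 9, 15]
`data.append(85)` → data = [14, 5, 11, 9, 15, 85]
`data.pop(0)` → data = [5, 11, 9, 15, 85]
`data[1] = data[0] + data[-1]` → data = [5, 90, 9, 15, 85]
`out = data` → out = [5, 90, 9, 15, 85]
So out = [5, 90, 9, 15, 85]

Answer: [5, 90, 9, 15, 85]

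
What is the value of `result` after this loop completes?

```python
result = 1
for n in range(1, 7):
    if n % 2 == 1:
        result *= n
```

Product of odd numbers 1 to 6
`result` takes the values: 1 → 3 → 15

Answer: 15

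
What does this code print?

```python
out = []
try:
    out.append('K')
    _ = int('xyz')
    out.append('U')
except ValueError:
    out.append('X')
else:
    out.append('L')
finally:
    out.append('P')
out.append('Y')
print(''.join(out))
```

Execution trace: 'K' (try body) → 'X' (except ValueError) → 'P' (finally) → 'Y' (after the try/except). Output: KXPY

Answer: KXPY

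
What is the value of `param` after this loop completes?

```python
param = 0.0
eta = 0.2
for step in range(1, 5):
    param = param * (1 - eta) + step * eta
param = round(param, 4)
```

Moving average with lr=0.2
`param` takes the values: 0.0 → 0.2 → 0.56 → 1.048 → 1.6384

Answer: 1.6384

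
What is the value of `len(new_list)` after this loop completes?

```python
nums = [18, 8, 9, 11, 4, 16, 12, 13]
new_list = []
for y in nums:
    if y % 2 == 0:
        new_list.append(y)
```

Count even numbers in [18, 8, 9, 11, 4, 16, 12, 13]
`new_list` takes the values: [] → [18] → [18, 8] → [18, 8, 4] → [18, 8, 4, 16] → [18, 8, 4, 16, 12]
So `len(new_list)` = 5

Answer: 5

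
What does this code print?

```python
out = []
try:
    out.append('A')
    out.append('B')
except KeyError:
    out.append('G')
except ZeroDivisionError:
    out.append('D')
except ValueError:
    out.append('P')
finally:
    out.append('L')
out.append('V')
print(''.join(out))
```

Execution trace: 'A' (try body) → 'B' (try body, no exception) → 'L' (finally) → 'V' (after the try/except). Output: ABLV

Answer: ABLV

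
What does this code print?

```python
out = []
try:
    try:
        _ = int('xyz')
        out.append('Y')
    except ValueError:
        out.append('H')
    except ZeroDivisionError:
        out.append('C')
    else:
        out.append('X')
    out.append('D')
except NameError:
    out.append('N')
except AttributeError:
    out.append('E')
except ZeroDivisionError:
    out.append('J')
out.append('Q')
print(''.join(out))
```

Execution trace: 'H' (inner except ValueError) → 'D' (try body, no exception) → 'Q' (after the try/except). Output: HDQ

Answer: HDQ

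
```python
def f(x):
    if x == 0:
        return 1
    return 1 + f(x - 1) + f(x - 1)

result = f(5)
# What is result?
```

f(x) = 1 + 2·f(x-1), f(0)=1. Closed form: (1+1)·2^5 - 1 = 63.

Answer: 63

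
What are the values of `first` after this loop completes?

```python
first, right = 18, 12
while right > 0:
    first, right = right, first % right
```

GCD of 18 and 12
`first` takes the values: 18 → 12 → 6

Answer: 6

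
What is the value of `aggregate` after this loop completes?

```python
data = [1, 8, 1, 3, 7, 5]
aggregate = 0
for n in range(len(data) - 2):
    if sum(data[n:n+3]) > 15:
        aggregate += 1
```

Count windows with sum > 15
`aggregate` takes the values: 0

Answer: 0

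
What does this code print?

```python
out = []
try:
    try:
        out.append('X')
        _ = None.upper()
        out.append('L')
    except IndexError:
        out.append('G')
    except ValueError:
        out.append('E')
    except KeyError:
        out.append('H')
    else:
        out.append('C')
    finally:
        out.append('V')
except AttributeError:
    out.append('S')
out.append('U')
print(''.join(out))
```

Execution trace: 'X' (try body) → 'V' (finally) → 'S' (outer except AttributeError) → 'U' (after the try/except). Output: XVSU

Answer: XVSU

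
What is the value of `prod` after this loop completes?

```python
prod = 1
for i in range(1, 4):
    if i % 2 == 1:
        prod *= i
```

Product of odd numbers 1 to 3
`prod` takes the values: 1 → 3

Answer: 3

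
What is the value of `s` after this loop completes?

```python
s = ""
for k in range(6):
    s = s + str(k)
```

Concatenate digits 0 to 5
`s` takes the values: "" → "0" → "01" → "012" → "0123" → "01234" → "012345"

Answer: "012345"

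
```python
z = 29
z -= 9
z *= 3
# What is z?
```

Trace:
`z = 29` → z = 29
`z -= 9` → z = 20
`z *= 3` → z = 60
So z = 60

Answer: 60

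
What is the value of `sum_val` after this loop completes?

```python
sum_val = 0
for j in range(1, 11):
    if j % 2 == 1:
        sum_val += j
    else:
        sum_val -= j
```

Add odd, subtract even
`sum_val` takes the values: 0 → 1 → -1 → 2 → -2 → 3 → -3 → 4 → -4 → 5 → -5

Answer: -5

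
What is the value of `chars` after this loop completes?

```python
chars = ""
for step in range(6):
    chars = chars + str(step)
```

Concatenate digits 0 to 5
`chars` takes the values: "" → "0" → "01" → "012" → "0123" → "01234" → "012345"

Answer: "012345"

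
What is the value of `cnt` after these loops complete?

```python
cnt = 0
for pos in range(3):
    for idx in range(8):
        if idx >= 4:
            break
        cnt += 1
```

Inner breaks at 4, outer runs 3 times
`cnt` takes the values: 0 → 1 → 2 → 3 → 4 → 5 → 6 → 7 → 8 → 9 → 10 → 11 → 12

Answer: 12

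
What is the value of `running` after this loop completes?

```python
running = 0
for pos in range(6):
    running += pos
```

Sum of 0 to 5 = 15
`running` takes the values: 0 → 1 → 3 → 6 → 10 → 15

Answer: 15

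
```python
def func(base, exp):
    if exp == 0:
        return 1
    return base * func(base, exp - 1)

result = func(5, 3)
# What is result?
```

func(5, 3) = 5 * 5 * 5 = 125

Answer: 125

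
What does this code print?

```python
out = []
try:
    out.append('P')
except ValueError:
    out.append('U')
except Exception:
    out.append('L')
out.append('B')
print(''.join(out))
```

Execution trace: 'P' (try body, no exception) → 'B' (after the try/except). Output: PB

Answer: PB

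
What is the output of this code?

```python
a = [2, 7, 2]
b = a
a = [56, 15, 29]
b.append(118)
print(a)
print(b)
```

Key concept: rebinding vs mutation: a is rebound to a new list, b still points at the original.
Step by step:
`a = [2, 7, 2]` → a = [2, 7, 2]
`b = a` → b = [2, 7, 2] (same object as a)
`a = [56, 15, 29]` → a = [56, 15, 29]
`b.append(118)` → b = [2, 7, 2, 118]
`print(a)` → prints [56, 15, 29]
`print(b)` → prints [2, 7, 2, 118]

Answer:
[56, 15, 29]
[2, 7, 2, 118]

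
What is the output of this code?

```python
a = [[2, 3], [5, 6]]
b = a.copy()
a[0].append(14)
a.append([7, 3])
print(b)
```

Key concept: shallow copy with nested lists.
Step by step:
`a = [[2, 3], [5, 6]]` → a = [[2, 3], [5, 6]]
`b = a.copy()` → b = [[2, 3], [5, 6]]
`a[0].append(14)` → a = [[2, 3, 14], [5, 6]]; b = [[2, 3, 14], [5, 6]]
`a.append([7, 3])` → a = [[2, 3, 14], [5, 6], [7, 3]]
`print(b)` → prints [[2, 3, 14], [5, 6]]

Answer: [[2, 3, 14], [5, 6]]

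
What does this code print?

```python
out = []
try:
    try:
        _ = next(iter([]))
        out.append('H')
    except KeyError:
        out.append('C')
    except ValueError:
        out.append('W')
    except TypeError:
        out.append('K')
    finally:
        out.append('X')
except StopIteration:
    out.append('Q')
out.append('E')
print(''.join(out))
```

Execution trace: 'X' (finally) → 'Q' (outer except StopIteration) → 'E' (after the try/except). Output: XQE

Answer: XQE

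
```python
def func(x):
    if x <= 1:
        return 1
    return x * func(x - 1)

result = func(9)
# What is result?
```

func(9) = 9 * 8 * 7 * 6 * 5 * 4 * 3 * 2 * 1 = 362880

Answer: 362880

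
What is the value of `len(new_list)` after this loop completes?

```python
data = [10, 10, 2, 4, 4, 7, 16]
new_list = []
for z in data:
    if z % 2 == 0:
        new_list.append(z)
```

Count even numbers in [10, 10, 2, 4, 4, 7, 16]
`new_list` takes the values: [] → [10] → [10, 10] → [10, 10, 2] → [10, 10, 2, 4] → [10, 10, 2, 4, 4] → [10, 10, 2, 4, 4, 16]
So `len(new_list)` = 6

Answer: 6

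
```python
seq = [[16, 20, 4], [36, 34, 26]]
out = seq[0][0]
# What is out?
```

Trace:
`seq = [[16, 20, 4], [36, 34, 26]]` → seq = [[16, 20, 4], [36, 34, 26]]
`out = seq[0][0]` → out = 16
So out = 16

Answer: 16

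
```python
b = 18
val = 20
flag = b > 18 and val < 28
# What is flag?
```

Trace:
`b = 18` → b = 18
`val = 20` → val = 20
`flag = b > 18 and val < 28` → flag = False
So flag = False

Answer: False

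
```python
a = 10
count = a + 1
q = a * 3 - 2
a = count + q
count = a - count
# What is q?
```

Trace:
`a = 10` → a = 10
`count = a + 1` → count = 11
`q = a * 3 - 2` → q = 28
`a = count + q` → a = 39
`count = a - count` → count = 28
So q = 28

Answer: 28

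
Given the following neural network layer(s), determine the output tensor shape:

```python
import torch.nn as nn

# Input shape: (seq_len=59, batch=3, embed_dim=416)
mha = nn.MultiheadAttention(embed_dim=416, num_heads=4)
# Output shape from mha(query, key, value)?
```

Input: (59, 3, 416) -> Output: (59, 3, 416)

Answer: (59, 3, 416)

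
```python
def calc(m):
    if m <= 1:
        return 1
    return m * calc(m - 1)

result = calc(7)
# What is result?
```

calc(7) = 7 * 6 * 5 * 4 * 3 * 2 * 1 = 5040

Answer: 5040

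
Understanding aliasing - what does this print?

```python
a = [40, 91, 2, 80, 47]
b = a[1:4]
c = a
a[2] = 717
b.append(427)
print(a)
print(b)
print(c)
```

Key concept: slice vs alias.
Step by step:
`a = [40, 91, 2, 80, 47]` → a = [40, 91, 2, 80, 47]
`b = a[1:4]` → b = [91, 2, 80]
`c = a` → c = [40, 91, 2, 80, 47] (same object as a)
`a[2] = 717` → a = [40, 91, 717, 80, 47] (same object as c); c = [40, 91, 717, 80, 47] (same object as a)
`b.append(427)` → b = [91, 2, 80, 427]
`print(a)` → prints [40, 91, 717, 80, 47]
`print(b)` → prints [91, 2, 80, 427]
`print(c)` → prints [40, 91, 717, 80, 47]

Answer:
[40, 91, 717, 80, 47]
[91, 2, 80, 427]
[40, 91, 717, 80, 47]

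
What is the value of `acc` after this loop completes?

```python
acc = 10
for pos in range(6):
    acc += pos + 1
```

Start at 10, add 1 to 6 = 31
`acc` takes the values: 10 → 11 → 13 → 16 → 20 → 25 → 31

Answer: 31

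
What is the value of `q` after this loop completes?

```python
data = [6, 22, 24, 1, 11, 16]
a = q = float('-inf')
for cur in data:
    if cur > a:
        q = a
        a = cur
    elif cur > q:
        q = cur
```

Second largest (with repeats) in [6, 22, 24, 1, 11, 16]
`q` takes the values: -inf → 6 → 22

Answer: 22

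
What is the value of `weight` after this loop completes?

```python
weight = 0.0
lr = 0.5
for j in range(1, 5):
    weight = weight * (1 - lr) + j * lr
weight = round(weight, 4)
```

Moving average with lr=0.5
`weight` takes the values: 0.0 → 0.5 → 1.25 → 2.125 → 3.0625

Answer: 3.0625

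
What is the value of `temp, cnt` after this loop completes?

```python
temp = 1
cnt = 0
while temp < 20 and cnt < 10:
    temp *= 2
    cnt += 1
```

Double until >= 20 or 10 iterations
`temp, cnt` takes the values: (1, 0) → (2, 0) → (2, 1) → (4, 1) → (4, 2) → (8, 2) → (8, 3) → (16, 3) → (16, 4) → (32, 4) → (32, 5)

Answer: 32, 5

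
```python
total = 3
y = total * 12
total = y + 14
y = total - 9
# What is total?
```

Trace:
`total = 3` → total = 3
`y = total * 12` → y = 36
`total = y + 14` → total = 50
`y = total - 9` → y = 41
So total = 50

Answer: 50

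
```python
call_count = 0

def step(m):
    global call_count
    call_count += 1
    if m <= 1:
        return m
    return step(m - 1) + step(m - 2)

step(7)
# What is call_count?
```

Calls(m) = 1 + Calls(m-1) + Calls(m-2); Calls(0)=Calls(1)=1. For m=7 this gives 41.

Answer: 41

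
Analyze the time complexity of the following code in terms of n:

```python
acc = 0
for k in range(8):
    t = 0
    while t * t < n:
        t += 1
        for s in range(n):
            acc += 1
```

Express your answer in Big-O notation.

Each loop level contributes: 1 × √n × n. Multiplying the contributions gives O(n√n).

Answer: O(n√n)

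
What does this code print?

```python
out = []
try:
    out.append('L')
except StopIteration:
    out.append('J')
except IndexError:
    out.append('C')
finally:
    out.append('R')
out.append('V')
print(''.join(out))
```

Execution trace: 'L' (try body, no exception) → 'R' (finally) → 'V' (after the try/except). Output: LRV

Answer: LRV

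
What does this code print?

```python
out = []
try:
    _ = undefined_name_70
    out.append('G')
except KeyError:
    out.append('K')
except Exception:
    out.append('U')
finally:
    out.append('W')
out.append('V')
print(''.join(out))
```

Execution trace: 'U' (except Exception) → 'W' (finally) → 'V' (after the try/except). Output: UWV

Answer: UWV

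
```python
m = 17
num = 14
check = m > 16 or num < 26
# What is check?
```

Trace:
`m = 17` → m = 17
`num = 14` → num = 14
`check = m > 16 or num < 26` → check = True
So check = True

Answer: True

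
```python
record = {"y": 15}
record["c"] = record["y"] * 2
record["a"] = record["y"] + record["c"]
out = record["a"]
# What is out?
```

Trace:
`record = {"y": 15}` → record = {'y': 15}
`record["c"] = record["y"] * 2` → record = {'y': 15, 'c': 30}
`record["a"] = record["y"] + record["c"]` → record = {'y': 15, 'c': 30, 'a': 45}
`out = record["a"]` → out = 45
So out = 45

Answer: 45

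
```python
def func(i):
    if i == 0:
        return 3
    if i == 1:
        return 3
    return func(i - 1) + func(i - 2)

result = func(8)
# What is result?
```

Build up from base cases: func(0)=3, func(1)=3, func(2)=6, func(3)=9, func(4)=15, func(5)=24, func(6)=39, ..., func(8)=102

Answer: 102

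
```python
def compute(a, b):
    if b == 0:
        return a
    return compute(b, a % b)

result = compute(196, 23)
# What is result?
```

compute(196, 23) -> compute(23, 12) -> compute(12, 11) -> compute(11, 1) -> compute(1, 0) -> 1

Answer: 1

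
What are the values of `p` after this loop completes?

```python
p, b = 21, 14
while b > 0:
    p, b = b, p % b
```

GCD of 21 and 14
`p` takes the values: 21 → 14 → 7

Answer: 7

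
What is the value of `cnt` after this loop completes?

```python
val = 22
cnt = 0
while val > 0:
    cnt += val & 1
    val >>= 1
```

Count set bits in 22 (binary: 0b10110)
`cnt` takes the values: 0 → 1 → 2 → 3

Answer: 3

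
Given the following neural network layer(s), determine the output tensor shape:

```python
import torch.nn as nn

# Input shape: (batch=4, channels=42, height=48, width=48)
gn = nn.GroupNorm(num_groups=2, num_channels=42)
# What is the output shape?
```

Input: (4, 42, 48, 48) -> Output: (4, 42, 48, 48)

Answer: (4, 42, 48, 48)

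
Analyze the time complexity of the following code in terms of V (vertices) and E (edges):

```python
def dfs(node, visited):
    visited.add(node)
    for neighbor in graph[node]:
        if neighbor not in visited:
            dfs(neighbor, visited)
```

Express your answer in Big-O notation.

This is Depth-first search (recursive). Time complexity: O(V + E).

Answer: O(V + E)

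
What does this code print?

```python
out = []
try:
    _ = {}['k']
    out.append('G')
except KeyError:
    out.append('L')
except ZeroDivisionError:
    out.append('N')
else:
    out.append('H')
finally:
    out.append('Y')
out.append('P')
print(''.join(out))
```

Execution trace: 'L' (except KeyError) → 'Y' (finally) → 'P' (after the try/except). Output: LYP

Answer: LYP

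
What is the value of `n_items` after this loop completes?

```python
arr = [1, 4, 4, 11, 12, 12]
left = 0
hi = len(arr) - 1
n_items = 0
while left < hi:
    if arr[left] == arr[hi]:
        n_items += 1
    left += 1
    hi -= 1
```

Count matching pairs from ends
`n_items` takes the values: 0

Answer: 0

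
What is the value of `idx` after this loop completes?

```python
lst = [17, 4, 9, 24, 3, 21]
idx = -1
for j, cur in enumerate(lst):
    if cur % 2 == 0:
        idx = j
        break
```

First even number index in [17, 4, 9, 24, 3, 21]
`idx` takes the values: -1 → 1

Answer: 1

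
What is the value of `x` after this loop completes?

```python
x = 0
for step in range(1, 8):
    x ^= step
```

XOR of 1 to 7
`x` takes the values: 0 → 1 → 3 → 0 → 4 → 1 → 7 → 0

Answer: 0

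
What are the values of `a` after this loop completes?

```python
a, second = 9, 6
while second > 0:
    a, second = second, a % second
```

GCD of 9 and 6
`a` takes the values: 9 → 6 → 3

Answer: 3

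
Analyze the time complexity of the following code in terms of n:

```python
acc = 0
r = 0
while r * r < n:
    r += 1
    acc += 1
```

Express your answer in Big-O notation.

Each loop level contributes: √n. Multiplying the contributions gives O(√n).

Answer: O(√n)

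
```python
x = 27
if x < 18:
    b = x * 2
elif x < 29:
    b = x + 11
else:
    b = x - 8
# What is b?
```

Trace:
`x = 27` → x = 27
`if x < 18: ...` → x < 18 is False, x < 29 is True → b = 38
So b = 38

Answer: 38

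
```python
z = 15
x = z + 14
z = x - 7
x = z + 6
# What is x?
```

Trace:
`z = 15` → z = 15
`x = z + 14` → x = 29
`z = x - 7` → z = 22
`x = z + 6` → x = 28
So x = 28

Answer: 28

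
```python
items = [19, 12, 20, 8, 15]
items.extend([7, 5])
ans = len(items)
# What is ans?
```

Trace:
`items = [19, 12, 20, 8, 15]` → items = [19, 12, 20, 8, 15]
`items.extend([7, 5])` → items = [19, 12, 20, 8, 15, 7, 5]
`ans = len(items)` → ans = 7
So ans = 7

Answer: 7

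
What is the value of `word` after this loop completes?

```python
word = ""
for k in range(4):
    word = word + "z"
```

Repeat 'z' 4 times
`word` takes the values: "" → "z" → "zz" → "zzz" → "zzzz"

Answer: "zzzz"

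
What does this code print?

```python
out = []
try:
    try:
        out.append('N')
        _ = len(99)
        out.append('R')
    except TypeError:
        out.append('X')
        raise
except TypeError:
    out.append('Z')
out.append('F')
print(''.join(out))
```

Execution trace: 'N' (inner try body) → 'X' (inner except TypeError) → 'Z' (outer except TypeError) → 'F' (after the try/except). Output: NXZF

Answer: NXZF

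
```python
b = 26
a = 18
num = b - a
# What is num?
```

Trace:
`b = 26` → b = 26
`a = 18` → a = 18
`num = b - a` → num = 8
So num = 8

Answer: 8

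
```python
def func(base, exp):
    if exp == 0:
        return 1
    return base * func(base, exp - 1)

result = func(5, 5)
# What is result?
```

func(5, 5) = 5 * 5 * 5 * 5 * 5 = 3125

Answer: 3125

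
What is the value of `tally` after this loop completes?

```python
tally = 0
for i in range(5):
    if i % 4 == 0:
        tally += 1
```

Count numbers divisible by 4 in range(5)
`tally` takes the values: 0 → 1 → 2

Answer: 2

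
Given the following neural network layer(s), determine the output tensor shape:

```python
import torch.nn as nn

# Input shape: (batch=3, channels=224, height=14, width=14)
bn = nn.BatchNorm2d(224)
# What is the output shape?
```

Input: (3, 224, 14, 14) -> Output: (3, 224, 14, 14)

Answer: (3, 224, 14, 14)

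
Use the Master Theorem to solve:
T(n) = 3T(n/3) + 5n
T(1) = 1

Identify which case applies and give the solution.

a=3, b=3, f(n)=5n. log_3(3) = 1. Since c=1 = 1, Case 2 applies: T(n) = Θ(n^log_b(a) · log n) = O(n log n).

Answer: O(n log n) - Case 2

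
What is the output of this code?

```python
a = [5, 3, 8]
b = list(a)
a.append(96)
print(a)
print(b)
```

Key concept: list() constructor creates copy.
Step by step:
`a = [5, 3, 8]` → a = [5, 3, 8]
`b = list(a)` → b = [5, 3, 8]
`a.append(96)` → a = [5, 3, 8, 96]
`print(a)` → prints [5, 3, 8, 96]
`print(b)` → prints [5, 3, 8]

Answer:
[5, 3, 8, 96]
[5, 3, 8]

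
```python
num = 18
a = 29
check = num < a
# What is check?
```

Trace:
`num = 18` → num = 18
`a = 29` → a = 29
`check = num < a` → check = True
So check = True

Answer: True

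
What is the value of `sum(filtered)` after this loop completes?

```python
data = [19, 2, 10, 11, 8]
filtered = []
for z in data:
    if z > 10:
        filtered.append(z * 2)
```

Sum of doubled values > 10
`filtered` takes the values: [] → [38] → [38, 22]
So `sum(filtered)` = 60

Answer: 60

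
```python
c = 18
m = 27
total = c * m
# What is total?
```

Trace:
`c = 18` → c = 18
`m = 27` → m = 27
`total = c * m` → total = 486
So total = 486

Answer: 486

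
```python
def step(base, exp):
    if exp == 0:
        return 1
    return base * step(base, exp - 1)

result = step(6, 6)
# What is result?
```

step(6, 6) = 6 * 6 * 6 * 6 * 6 * 6 = 46656

Answer: 46656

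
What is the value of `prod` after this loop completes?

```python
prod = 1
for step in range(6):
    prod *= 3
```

3^6 = 729
`prod` takes the values: 1 → 3 → 9 → 27 → 81 → 243 → 729

Answer: 729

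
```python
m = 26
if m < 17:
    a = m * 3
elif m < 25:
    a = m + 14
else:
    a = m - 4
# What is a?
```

Trace:
`m = 26` → m = 26
`if m < 17: ...` → m < 17 is False, m < 25 is False, take else branch → a = 22
So a = 22

Answer: 22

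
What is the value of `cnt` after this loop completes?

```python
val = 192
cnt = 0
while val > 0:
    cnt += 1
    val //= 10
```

Count digits by repeated division by 10
`cnt` takes the values: 0 → 1 → 2 → 3

Answer: 3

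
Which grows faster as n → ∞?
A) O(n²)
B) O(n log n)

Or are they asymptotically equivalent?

O(n²) vs O(n log n): Higher order terms dominate.

Answer: A) O(n²) grows faster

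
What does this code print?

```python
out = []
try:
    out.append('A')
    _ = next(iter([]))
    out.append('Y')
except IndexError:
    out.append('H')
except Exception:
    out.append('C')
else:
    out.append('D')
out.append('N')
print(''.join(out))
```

Execution trace: 'A' (try body) → 'C' (except Exception) → 'N' (after the try/except). Output: ACN

Answer: ACN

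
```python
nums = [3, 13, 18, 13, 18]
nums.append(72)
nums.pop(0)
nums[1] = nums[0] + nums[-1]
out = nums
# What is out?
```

Trace:
`nums = [3, 13, 18, 13, 18]` → nums = [3, 13, 18, 13, 18]
`nums.append(72)` → nums = [3, 13, 18, 13, 18, 72]
`nums.pop(0)` → nums = [13, 18, 13, 18, 72]
`nums[1] = nums[0] + nums[-1]` → nums = [13, 85, 13, 18, 72]
`out = nums` → out = [13, 85, 13, 18, 72]
So out = [13, 85, 13, 18, 72]

Answer: [13, 85, 13, 18, 72]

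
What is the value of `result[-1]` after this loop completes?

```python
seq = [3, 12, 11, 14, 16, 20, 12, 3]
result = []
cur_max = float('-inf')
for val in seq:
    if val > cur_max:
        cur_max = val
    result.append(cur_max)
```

Running max ends at 20
`result` takes the values: [] → [3] → [3, 12] → [3, 12, 12] → [3, 12, 12, 14] → [3, 12, 12, 14, 16] → [3, 12, 12, 14, 16, 20] → [3, 12, 12, 14, 16, 20, 20] → [3, 12, 12, 14, 16, 20, 20, 20]
So `result[-1]` = 20

Answer: 20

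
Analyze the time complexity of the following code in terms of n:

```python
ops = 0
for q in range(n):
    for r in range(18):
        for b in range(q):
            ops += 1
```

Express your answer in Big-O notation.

Each loop level contributes: n × 1 × n. Multiplying the contributions gives O(n^2).

Answer: O(n^2)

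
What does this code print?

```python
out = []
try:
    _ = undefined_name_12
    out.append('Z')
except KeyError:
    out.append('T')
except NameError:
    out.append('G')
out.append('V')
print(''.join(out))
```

Execution trace: 'G' (except NameError) → 'V' (after the try/except). Output: GV

Answer: GV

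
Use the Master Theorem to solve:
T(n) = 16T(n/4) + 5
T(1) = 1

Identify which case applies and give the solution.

a=16, b=4, f(n)=5. log_4(16) = 2. Since c=0 < 2, Case 1 applies: T(n) = Θ(n^log_b(a)) = O(n^2).

Answer: O(n^2) - Case 1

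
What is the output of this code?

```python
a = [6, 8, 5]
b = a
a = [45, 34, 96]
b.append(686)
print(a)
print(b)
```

Key concept: rebinding vs mutation: a is rebound to a new list, b still points at the original.
Step by step:
`a = [6, 8, 5]` → a = [6, 8, 5]
`b = a` → b = [6, 8, 5] (same object as a)
`a = [45, 34, 96]` → a = [45, 34, 96]
`b.append(686)` → b = [6, 8, 5, 686]
`print(a)` → prints [45, 34, 96]
`print(b)` → prints [6, 8, 5, 686]

Answer:
[45, 34, 96]
[6, 8, 5, 686]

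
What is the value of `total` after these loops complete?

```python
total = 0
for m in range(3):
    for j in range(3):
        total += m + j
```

Sum of all m+j for m,j in 3x3
`total` takes the values: 0 → 1 → 3 → 4 → 6 → 9 → 11 → 14 → 18

Answer: 18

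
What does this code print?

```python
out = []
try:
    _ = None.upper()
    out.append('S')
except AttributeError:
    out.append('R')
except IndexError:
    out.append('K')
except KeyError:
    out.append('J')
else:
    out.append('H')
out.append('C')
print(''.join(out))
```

Execution trace: 'R' (except AttributeError) → 'C' (after the try/except). Output: RC

Answer: RC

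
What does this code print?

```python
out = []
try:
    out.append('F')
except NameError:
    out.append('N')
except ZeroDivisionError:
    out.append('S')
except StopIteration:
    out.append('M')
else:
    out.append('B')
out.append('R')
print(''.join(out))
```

Execution trace: 'F' (try body, no exception) → 'B' (else) → 'R' (after the try/except). Output: FBR

Answer: FBR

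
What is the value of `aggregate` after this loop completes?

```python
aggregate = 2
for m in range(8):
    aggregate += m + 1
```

Start at 2, add 1 to 8 = 38
`aggregate` takes the values: 2 → 3 → 5 → 8 → 12 → 17 → 23 → 30 → 38

Answer: 38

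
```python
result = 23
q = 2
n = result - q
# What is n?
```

Trace:
`result = 23` → result = 23
`q = 2` → q = 2
`n = result - q` → n = 21
So n = 21

Answer: 21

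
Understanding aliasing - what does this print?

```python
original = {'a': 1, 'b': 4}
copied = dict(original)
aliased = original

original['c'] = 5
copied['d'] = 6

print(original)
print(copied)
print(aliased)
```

Key concept: dict() creates copy, assignment creates alias.
Step by step:
`original = {'a': 1, 'b': 4}` → original = {'a': 1, 'b': 4}
`copied = dict(original)` → copied = {'a': 1, 'b': 4}
`aliased = original` → aliased = {'a': 1, 'b': 4} (same object as original)
`original['c'] = 5` → original = {'a': 1, 'b': 4, 'c': 5} (same object as aliased); aliased = {'a': 1, 'b': 4, 'c': 5} (same object as original)
`copied['d'] = 6` → copied = {'a': 1, 'b': 4, 'd': 6}
`print(original)` → prints {'a': 1, 'b': 4, 'c': 5}
`print(copied)` → prints {'a': 1, 'b': 4, 'd': 6}
`print(aliased)` → prints {'a': 1, 'b': 4, 'c': 5}

Answer:
{'a': 1, 'b': 4, 'c': 5}
{'a': 1, 'b': 4, 'd': 6}
{'a': 1, 'b': 4, 'c': 5}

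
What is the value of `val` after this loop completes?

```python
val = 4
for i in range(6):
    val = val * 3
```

Multiply by 3, 6 times: 4 * 3^6 = 2916
`val` takes the values: 4 → 12 → 36 → 108 → 324 → 972 → 2916

Answer: 2916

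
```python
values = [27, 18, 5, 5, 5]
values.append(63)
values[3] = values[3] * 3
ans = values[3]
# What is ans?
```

Trace:
`values = [27, 18, 5, 5, 5]` → values = [27, 18, 5, 5, 5]
`values.append(63)` → values = [27, 18, 5, 5, 5, 63]
`values[3] = values[3] * 3` → values = [27, 18, 5, 15, 5, 63]
`ans = values[3]` → ans = 15
So ans = 15

Answer: 15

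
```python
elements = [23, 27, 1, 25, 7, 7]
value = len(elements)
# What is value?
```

Trace:
`elements = [23, 27, 1, 25, 7, 7]` → elements = [23, 27, 1, 25, 7, 7]
`value = len(elements)` → value = 6
So value = 6

Answer: 6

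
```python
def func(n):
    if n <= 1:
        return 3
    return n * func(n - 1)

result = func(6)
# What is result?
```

func(6) = 6 * 5 * 4 * 3 * 2 * 3 = 2160

Answer: 2160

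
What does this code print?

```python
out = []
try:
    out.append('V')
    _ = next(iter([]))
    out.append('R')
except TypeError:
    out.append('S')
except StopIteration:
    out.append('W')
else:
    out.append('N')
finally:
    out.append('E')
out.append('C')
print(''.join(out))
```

Execution trace: 'V' (try body) → 'W' (except StopIteration) → 'E' (finally) → 'C' (after the try/except). Output: VWEC

Answer: VWEC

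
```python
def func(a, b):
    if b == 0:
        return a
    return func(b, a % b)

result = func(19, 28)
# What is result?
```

func(19, 28) -> func(28, 19) -> func(19, 9) -> func(9, 1) -> func(1, 0) -> 1

Answer: 1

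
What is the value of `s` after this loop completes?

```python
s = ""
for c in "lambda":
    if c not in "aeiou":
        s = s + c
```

Remove vowels from 'lambda'
`s` takes the values: "" → "l" → "lm" → "lmb" → "lmbd"

Answer: "lmbd"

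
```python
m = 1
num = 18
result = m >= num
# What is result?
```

Trace:
`m = 1` → m = 1
`num = 18` → num = 18
`result = m >= num` → result = False
So result = False

Answer: False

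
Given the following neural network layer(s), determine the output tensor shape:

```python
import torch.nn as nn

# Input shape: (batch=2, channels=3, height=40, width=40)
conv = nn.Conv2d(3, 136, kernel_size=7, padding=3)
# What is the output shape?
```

Input: (2, 3, 40, 40) -> Output: (2, 136, 40, 40)

Answer: (2, 136, 40, 40)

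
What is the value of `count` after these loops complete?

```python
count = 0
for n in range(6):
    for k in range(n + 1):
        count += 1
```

Triangle: 1 + 2 + ... + 6
`count` takes the values: 0 → 1 → 2 → 3 → 4 → 5 → 6 → 7 → 8 → 9 → 10 → 11 → 12 → 13 → 14 → 15 → 16 → 17 → 18 → 19 → 20 → 21

Answer: 21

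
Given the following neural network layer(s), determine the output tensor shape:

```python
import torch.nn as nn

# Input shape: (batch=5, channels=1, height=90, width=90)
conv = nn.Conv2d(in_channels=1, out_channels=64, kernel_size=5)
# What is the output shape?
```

Input: (5, 1, 90, 90) -> Output: (5, 64, 86, 86)

Answer: (5, 64, 86, 86)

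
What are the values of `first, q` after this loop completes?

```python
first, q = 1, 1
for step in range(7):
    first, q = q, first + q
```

Fibonacci: after 7 iterations
`first, q` takes the values: (1, 1) → (1, 2) → (2, 3) → (3, 5) → (5, 8) → (8, 13) → (13, 21) → (21, 34)

Answer: 21, 34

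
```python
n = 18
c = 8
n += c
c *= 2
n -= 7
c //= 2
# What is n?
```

Trace:
`n = 18` → n = 18
`c = 8` → c = 8
`n += c` → n = 26
`c *= 2` → c = 16
`n -= 7` → n = 19
`c //= 2` → c = 8
So n = 19

Answer: 19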